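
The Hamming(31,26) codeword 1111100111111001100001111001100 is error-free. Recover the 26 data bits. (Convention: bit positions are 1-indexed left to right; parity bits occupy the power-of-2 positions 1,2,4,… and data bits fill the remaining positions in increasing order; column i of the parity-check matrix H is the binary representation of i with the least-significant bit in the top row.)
Parity bits occupy power-of-2 positions; data bits are at positions {3,5,6,7,9,10,11,12,13,14,15,17,18,19,20,21,22,23,24,25,26,27,28,29,30,31} (1-indexed).
Extract: c[3]=1 c[5]=1 c[6]=0 c[7]=0 c[9]=1 c[10]=1 c[11]=1 c[12]=1 c[13]=1 c[14]=0 c[15]=0 c[17]=1 c[18]=0 c[19]=0 c[20]=0 c[21]=0 c[22]=1 c[23]=1 c[24]=1 c[25]=1 c[26]=0 c[27]=0 c[28]=1 c[29]=1 c[30]=0 c[31]=0
Data = 11001111100100001111001100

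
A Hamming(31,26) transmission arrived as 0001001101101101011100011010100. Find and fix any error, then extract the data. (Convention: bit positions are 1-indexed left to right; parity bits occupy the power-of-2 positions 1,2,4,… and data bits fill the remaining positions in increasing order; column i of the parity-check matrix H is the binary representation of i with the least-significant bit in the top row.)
Syndrome s = H · r^T (mod 2), r = 0001001101101101011100011010100:
  s[0] = (1010101010101010101010101010101)·(0001001101101101011100011010100) mod 2 = 0+0+0+0+0+0+1+0+0+0+1+0+1+0+0+0+0+0+1+0+0+0+0+0+1+0+1+0+1+0+0 mod 2 = 1
  s[1] = (0110011001100110011001100110011)·(0001001101101101011100011010100) mod 2 = 0+0+0+0+0+0+1+0+0+1+1+0+0+1+0+0+0+1+1+0+0+0+0+0+0+0+1+0+0+0+0 mod 2 = 1
  s[2] = (0001111000011110000111100001111)·(0001001101101101011100011010100) mod 2 = 0+0+0+1+0+0+1+0+0+0+0+0+1+1+0+0+0+0+0+1+0+0+0+0+0+0+0+0+1+0+0 mod 2 = 0
  s[3] = (0000000111111110000000011111111)·(0001001101101101011100011010100) mod 2 = 0+0+0+0+0+0+0+1+0+1+1+0+1+1+0+0+0+0+0+0+0+0+0+1+1+0+1+0+1+0+0 mod 2 = 1
  s[4] = (0000000000000001111111111111111)·(0001001101101101011100011010100) mod 2 = 0+0+0+0+0+0+0+0+0+0+0+0+0+0+0+1+0+1+1+1+0+0+0+1+1+0+1+0+1+0+0 mod 2 = 0
Syndrome = 11010
Column 11 of H equals this syndrome → error at bit 11 (1-indexed).
Flip bit 11: 0001001101101101011100011010100 → 0001001101001101011100011010100
Extract data bits at positions {3,5,6,7,9,10,11,12,13,14,15,17,18,19,20,21,22,23,24,25,26,27,28,29,30,31}: 00010100110011100011010100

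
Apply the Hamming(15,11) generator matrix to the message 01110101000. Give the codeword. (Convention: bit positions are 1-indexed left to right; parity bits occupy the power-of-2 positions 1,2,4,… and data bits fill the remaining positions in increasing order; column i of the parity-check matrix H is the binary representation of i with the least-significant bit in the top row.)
Codeword c = d · G (mod 2), d = 01110101000:
  c[0] = d·G[:,0] = (01110101000)·(11011010101) mod 2 = 0+1+0+1+0+0+0+0+0+0+0 mod 2 = 0
  c[1] = d·G[:,1] = (01110101000)·(10110110011) mod 2 = 0+0+1+1+0+1+0+0+0+0+0 mod 2 = 1
  c[2] = d·G[:,2] = (01110101000)·(10000000000) mod 2 = 0+0+0+0+0+0+0+0+0+0+0 mod 2 = 0
  c[3] = d·G[:,3] = (01110101000)·(01110001111) mod 2 = 0+1+1+1+0+0+0+1+0+0+0 mod 2 = 0
  c[4] = d·G[:,4] = (01110101000)·(01000000000) mod 2 = 0+1+0+0+0+0+0+0+0+0+0 mod 2 = 1
  c[5] = d·G[:,5] = (01110101000)·(00100000000) mod 2 = 0+0+1+0+0+0+0+0+0+0+0 mod 2 = 1
  c[6] = d·G[:,6] = (01110101000)·(00010000000) mod 2 = 0+0+0+1+0+0+0+0+0+0+0 mod 2 = 1
  c[7] = d·G[:,7] = (01110101000)·(00001111111) mod 2 = 0+0+0+0+0+1+0+1+0+0+0 mod 2 = 0
  c[8] = d·G[:,8] = (01110101000)·(00001000000) mod 2 = 0+0+0+0+0+0+0+0+0+0+0 mod 2 = 0
  c[9] = d·G[:,9] = (01110101000)·(00000100000) mod 2 = 0+0+0+0+0+1+0+0+0+0+0 mod 2 = 1
  c[10] = d·G[:,10] = (01110101000)·(00000010000) mod 2 = 0+0+0+0+0+0+0+0+0+0+0 mod 2 = 0
  c[11] = d·G[:,11] = (01110101000)·(00000001000) mod 2 = 0+0+0+0+0+0+0+1+0+0+0 mod 2 = 1
  c[12] = d·G[:,12] = (01110101000)·(00000000100) mod 2 = 0+0+0+0+0+0+0+0+0+0+0 mod 2 = 0
  c[13] = d·G[:,13] = (01110101000)·(00000000010) mod 2 = 0+0+0+0+0+0+0+0+0+0+0 mod 2 = 0
  c[14] = d·G[:,14] = (01110101000)·(00000000001) mod 2 = 0+0+0+0+0+0+0+0+0+0+0 mod 2 = 0
Codeword = 010011100101000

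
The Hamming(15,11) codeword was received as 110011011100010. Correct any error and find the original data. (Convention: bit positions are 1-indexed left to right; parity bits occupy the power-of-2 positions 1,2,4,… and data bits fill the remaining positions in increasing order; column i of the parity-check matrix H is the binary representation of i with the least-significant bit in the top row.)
Syndrome s = H · r^T (mod 2), r = 110011011100010:
  s[0] = (101010101010101)·(110011011100010) mod 2 = 1+0+0+0+1+0+0+0+1+0+0+0+0+0+0 mod 2 = 1
  s[1] = (011001100110011)·(110011011100010) mod 2 = 0+1+0+0+0+1+0+0+0+1+0+0+0+1+0 mod 2 = 0
  s[2] = (000111100001111)·(110011011100010) mod 2 = 0+0+0+0+1+1+0+0+0+0+0+0+0+1+0 mod 2 = 1
  s[3] = (000000011111111)·(110011011100010) mod 2 = 0+0+0+0+0+0+0+1+1+1+0+0+0+1+0 mod 2 = 0
Syndrome = 1010
Column 5 of H equals this syndrome → error at bit 5 (1-indexed).
Flip bit 5: 110011011100010 → 110001011100010
Extract data bits at positions {3,5,6,7,9,10,11,12,13,14,15}: 00101100010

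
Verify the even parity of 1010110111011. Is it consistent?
Sum of all bits: 1+0+1+0+1+1+0+1+1+1+0+1+1 = 9; 9 mod 2 = 1. Result is 1 → parity error detected.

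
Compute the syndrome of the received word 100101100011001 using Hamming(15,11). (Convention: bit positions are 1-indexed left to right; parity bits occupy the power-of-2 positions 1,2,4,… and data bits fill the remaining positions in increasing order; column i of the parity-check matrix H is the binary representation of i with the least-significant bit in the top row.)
Syndrome s = H · r^T (mod 2), r = 100101100011001:
  s[0] = (101010101010101)·(100101100011001) mod 2 = 1+0+0+0+0+0+1+0+0+0+1+0+0+0+1 mod 2 = 0
  s[1] = (011001100110011)·(100101100011001) mod 2 = 0+0+0+0+0+1+1+0+0+0+1+0+0+0+1 mod 2 = 0
  s[2] = (000111100001111)·(100101100011001) mod 2 = 0+0+0+1+0+1+1+0+0+0+0+1+0+0+1 mod 2 = 1
  s[3] = (000000011111111)·(100101100011001) mod 2 = 0+0+0+0+0+0+0+0+0+0+1+1+0+0+1 mod 2 = 1
Syndrome = 0011
Non-zero syndrome: error at position 12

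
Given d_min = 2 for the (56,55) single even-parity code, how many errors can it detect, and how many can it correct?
Detection only: up to d_min − 1 = 1 errors.
Correction: up to ⌊(d_min − 1)/2⌋ = ⌊1/2⌋ = 0 errors.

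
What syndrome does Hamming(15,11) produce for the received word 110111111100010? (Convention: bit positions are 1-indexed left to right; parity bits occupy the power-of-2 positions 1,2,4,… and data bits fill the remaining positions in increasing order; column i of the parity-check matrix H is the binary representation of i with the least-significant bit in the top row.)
Syndrome s = H · r^T (mod 2), r = 110111111100010:
  s[0] = (101010101010101)·(110111111100010) mod 2 = 1+0+0+0+1+0+1+0+1+0+0+0+0+0+0 mod 2 = 0
  s[1] = (011001100110011)·(110111111100010) mod 2 = 0+1+0+0+0+1+1+0+0+1+0+0+0+1+0 mod 2 = 1
  s[2] = (000111100001111)·(110111111100010) mod 2 = 0+0+0+1+1+1+1+0+0+0+0+0+0+1+0 mod 2 = 1
  s[3] = (000000011111111)·(110111111100010) mod 2 = 0+0+0+0+0+0+0+1+1+1+0+0+0+1+0 mod 2 = 0
Syndrome = 0110
Non-zero syndrome: error at position 6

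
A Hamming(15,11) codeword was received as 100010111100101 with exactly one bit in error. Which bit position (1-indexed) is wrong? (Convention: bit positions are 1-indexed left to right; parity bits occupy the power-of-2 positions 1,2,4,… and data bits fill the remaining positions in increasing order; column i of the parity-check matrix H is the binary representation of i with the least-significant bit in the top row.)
Syndrome s = H · r^T (mod 2), r = 100010111100101:
  s[0] = (101010101010101)·(100010111100101) mod 2 = 1+0+0+0+1+0+1+0+1+0+0+0+1+0+1 mod 2 = 0
  s[1] = (011001100110011)·(100010111100101) mod 2 = 0+0+0+0+0+0+1+0+0+1+0+0+0+0+1 mod 2 = 1
  s[2] = (000111100001111)·(100010111100101) mod 2 = 0+0+0+0+1+0+1+0+0+0+0+0+1+0+1 mod 2 = 0
  s[3] = (000000011111111)·(100010111100101) mod 2 = 0+0+0+0+0+0+0+1+1+1+0+0+1+0+1 mod 2 = 1
Syndrome = 0101
Column i of H is the binary representation of i, so the syndrome is the binary index of the flipped bit.
Read s = 0101 with s[0] as LSB: 0·2^0 + 1·2^1 + 0·2^2 + 1·2^3 = 10.
Error is at bit position 10.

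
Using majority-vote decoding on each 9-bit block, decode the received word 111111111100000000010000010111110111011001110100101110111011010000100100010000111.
Split into 9-bit blocks and majority-vote each:
  block 1 = 111111111: 9 ones, 0 zeros → 1
  block 2 = 100000000: 1 ones, 8 zeros → 0
  block 3 = 010000010: 2 ones, 7 zeros → 0
  block 4 = 111110111: 8 ones, 1 zeros → 1
  block 5 = 011001110: 5 ones, 4 zeros → 1
  block 6 = 100101110: 5 ones, 4 zeros → 1
  block 7 = 111011010: 6 ones, 3 zeros → 1
  block 8 = 000100100: 2 ones, 7 zeros → 0
  block 9 = 010000111: 4 ones, 5 zeros → 0
Decoded = 100111100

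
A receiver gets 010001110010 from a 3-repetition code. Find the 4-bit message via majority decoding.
Split into 3-bit blocks and majority-vote each:
  block 1 = 010: 1 ones, 2 zeros → 0
  block 2 = 001: 1 ones, 2 zeros → 0
  block 3 = 110: 2 ones, 1 zeros → 1
  block 4 = 010: 1 ones, 2 zeros → 0
Decoded = 0010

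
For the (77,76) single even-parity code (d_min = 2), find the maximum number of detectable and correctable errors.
Detection only: up to d_min − 1 = 1 errors.
Correction: up to ⌊(d_min − 1)/2⌋ = ⌊1/2⌋ = 0 errors.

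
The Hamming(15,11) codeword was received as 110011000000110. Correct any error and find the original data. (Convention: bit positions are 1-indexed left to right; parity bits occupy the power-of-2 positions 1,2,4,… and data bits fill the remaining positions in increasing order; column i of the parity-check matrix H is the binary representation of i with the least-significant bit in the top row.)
Syndrome s = H · r^T (mod 2), r = 110011000000110:
  s[0] = (101010101010101)·(110011000000110) mod 2 = 1+0+0+0+1+0+0+0+0+0+0+0+1+0+0 mod 2 = 1
  s[1] = (011001100110011)·(110011000000110) mod 2 = 0+1+0+0+0+1+0+0+0+0+0+0+0+1+0 mod 2 = 1
  s[2] = (000111100001111)·(110011000000110) mod 2 = 0+0+0+0+1+1+0+0+0+0+0+0+1+1+0 mod 2 = 0
  s[3] = (000000011111111)·(110011000000110) mod 2 = 0+0+0+0+0+0+0+0+0+0+0+0+1+1+0 mod 2 = 0
Syndrome = 1100
Column 3 of H equals this syndrome → error at bit 3 (1-indexed).
Flip bit 3: 110011000000110 → 111011000000110
Extract data bits at positions {3,5,6,7,9,10,11,12,13,14,15}: 11100000110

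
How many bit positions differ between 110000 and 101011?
XOR = 011011, count of 1s = 4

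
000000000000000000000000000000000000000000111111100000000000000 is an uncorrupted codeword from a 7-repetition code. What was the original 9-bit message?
Split into 7-bit blocks: 0000000 0000000 0000000 0000000 0000000 0000000 1111111 0000000 0000000
Data = 000000100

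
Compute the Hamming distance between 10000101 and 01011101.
XOR = 11011000, count of 1s = 4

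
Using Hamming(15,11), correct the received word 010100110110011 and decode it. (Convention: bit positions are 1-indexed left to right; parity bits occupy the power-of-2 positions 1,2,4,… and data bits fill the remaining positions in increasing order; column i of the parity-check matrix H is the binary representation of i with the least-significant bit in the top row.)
Syndrome s = H · r^T (mod 2), r = 010100110110011:
  s[0] = (101010101010101)·(010100110110011) mod 2 = 0+0+0+0+0+0+1+0+0+0+1+0+0+0+1 mod 2 = 1
  s[1] = (011001100110011)·(010100110110011) mod 2 = 0+1+0+0+0+0+1+0+0+1+1+0+0+1+1 mod 2 = 0
  s[2] = (000111100001111)·(010100110110011) mod 2 = 0+0+0+1+0+0+1+0+0+0+0+0+0+1+1 mod 2 = 0
  s[3] = (000000011111111)·(010100110110011) mod 2 = 0+0+0+0+0+0+0+1+0+1+1+0+0+1+1 mod 2 = 1
Syndrome = 1001
Column 9 of H equals this syndrome → error at bit 9 (1-indexed).
Flip bit 9: 010100110110011 → 010100111110011
Extract data bits at positions {3,5,6,7,9,10,11,12,13,14,15}: 00011110011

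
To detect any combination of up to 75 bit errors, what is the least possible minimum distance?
Detecting e errors requires d_min ≥ e + 1 = 75 + 1 = 76.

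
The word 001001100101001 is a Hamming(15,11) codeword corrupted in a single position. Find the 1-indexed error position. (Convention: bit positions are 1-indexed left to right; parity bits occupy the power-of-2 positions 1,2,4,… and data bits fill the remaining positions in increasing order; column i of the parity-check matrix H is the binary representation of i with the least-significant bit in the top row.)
Syndrome s = H · r^T (mod 2), r = 001001100101001:
  s[0] = (101010101010101)·(001001100101001) mod 2 = 0+0+1+0+0+0+1+0+0+0+0+0+0+0+1 mod 2 = 1
  s[1] = (011001100110011)·(001001100101001) mod 2 = 0+0+1+0+0+1+1+0+0+1+0+0+0+0+1 mod 2 = 1
  s[2] = (000111100001111)·(001001100101001) mod 2 = 0+0+0+0+0+1+1+0+0+0+0+1+0+0+1 mod 2 = 0
  s[3] = (000000011111111)·(001001100101001) mod 2 = 0+0+0+0+0+0+0+0+0+1+0+1+0+0+1 mod 2 = 1
Syndrome = 1101
Column i of H is the binary representation of i, so the syndrome is the binary index of the flipped bit.
Read s = 1101 with s[0] as LSB: 1·2^0 + 1·2^1 + 0·2^2 + 1·2^3 = 11.
Error is at bit position 11.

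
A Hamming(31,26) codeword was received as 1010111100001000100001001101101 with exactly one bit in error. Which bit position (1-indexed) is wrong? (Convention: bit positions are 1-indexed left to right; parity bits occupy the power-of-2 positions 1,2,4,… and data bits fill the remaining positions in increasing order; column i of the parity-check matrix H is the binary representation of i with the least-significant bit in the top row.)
Syndrome s = H · r^T (mod 2), r = 1010111100001000100001001101101:
  s[0] = (1010101010101010101010101010101)·(1010111100001000100001001101101) mod 2 = 1+0+1+0+1+0+1+0+0+0+0+0+1+0+0+0+1+0+0+0+0+0+0+0+1+0+0+0+1+0+1 mod 2 = 1
  s[1] = (0110011001100110011001100110011)·(1010111100001000100001001101101) mod 2 = 0+0+1+0+0+1+1+0+0+0+0+0+0+0+0+0+0+0+0+0+0+1+0+0+0+1+0+0+0+0+1 mod 2 = 0
  s[2] = (0001111000011110000111100001111)·(1010111100001000100001001101101) mod 2 = 0+0+0+0+1+1+1+0+0+0+0+0+1+0+0+0+0+0+0+0+0+1+0+0+0+0+0+1+1+0+1 mod 2 = 0
  s[3] = (0000000111111110000000011111111)·(1010111100001000100001001101101) mod 2 = 0+0+0+0+0+0+0+1+0+0+0+0+1+0+0+0+0+0+0+0+0+0+0+0+1+1+0+1+1+0+1 mod 2 = 1
  s[4] = (0000000000000001111111111111111)·(1010111100001000100001001101101) mod 2 = 0+0+0+0+0+0+0+0+0+0+0+0+0+0+0+0+1+0+0+0+0+1+0+0+1+1+0+1+1+0+1 mod 2 = 1
Syndrome = 10011
Column i of H is the binary representation of i, so the syndrome is the binary index of the flipped bit.
Read s = 10011 with s[0] as LSB: 1·2^0 + 0·2^1 + 0·2^2 + 1·2^3 + 1·2^4 = 25.
Error is at bit position 25.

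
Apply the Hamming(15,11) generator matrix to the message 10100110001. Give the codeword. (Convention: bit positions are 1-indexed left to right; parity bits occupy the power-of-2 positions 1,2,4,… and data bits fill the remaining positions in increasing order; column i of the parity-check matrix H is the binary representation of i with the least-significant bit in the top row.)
Codeword c = d · G (mod 2), d = 10100110001:
  c[0] = d·G[:,0] = (10100110001)·(11011010101) mod 2 = 1+0+0+0+0+0+1+0+0+0+1 mod 2 = 1
  c[1] = d·G[:,1] = (10100110001)·(10110110011) mod 2 = 1+0+1+0+0+1+1+0+0+0+1 mod 2 = 1
  c[2] = d·G[:,2] = (10100110001)·(10000000000) mod 2 = 1+0+0+0+0+0+0+0+0+0+0 mod 2 = 1
  c[3] = d·G[:,3] = (10100110001)·(01110001111) mod 2 = 0+0+1+0+0+0+0+0+0+0+1 mod 2 = 0
  c[4] = d·G[:,4] = (10100110001)·(01000000000) mod 2 = 0+0+0+0+0+0+0+0+0+0+0 mod 2 = 0
  c[5] = d·G[:,5] = (10100110001)·(00100000000) mod 2 = 0+0+1+0+0+0+0+0+0+0+0 mod 2 = 1
  c[6] = d·G[:,6] = (10100110001)·(00010000000) mod 2 = 0+0+0+0+0+0+0+0+0+0+0 mod 2 = 0
  c[7] = d·G[:,7] = (10100110001)·(00001111111) mod 2 = 0+0+0+0+0+1+1+0+0+0+1 mod 2 = 1
  c[8] = d·G[:,8] = (10100110001)·(00001000000) mod 2 = 0+0+0+0+0+0+0+0+0+0+0 mod 2 = 0
  c[9] = d·G[:,9] = (10100110001)·(00000100000) mod 2 = 0+0+0+0+0+1+0+0+0+0+0 mod 2 = 1
  c[10] = d·G[:,10] = (10100110001)·(00000010000) mod 2 = 0+0+0+0+0+0+1+0+0+0+0 mod 2 = 1
  c[11] = d·G[:,11] = (10100110001)·(00000001000) mod 2 = 0+0+0+0+0+0+0+0+0+0+0 mod 2 = 0
  c[12] = d·G[:,12] = (10100110001)·(00000000100) mod 2 = 0+0+0+0+0+0+0+0+0+0+0 mod 2 = 0
  c[13] = d·G[:,13] = (10100110001)·(00000000010) mod 2 = 0+0+0+0+0+0+0+0+0+0+0 mod 2 = 0
  c[14] = d·G[:,14] = (10100110001)·(00000000001) mod 2 = 0+0+0+0+0+0+0+0+0+0+1 mod 2 = 1
Codeword = 111001010110001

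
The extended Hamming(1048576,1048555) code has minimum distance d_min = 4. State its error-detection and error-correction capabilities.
Detection only: up to d_min − 1 = 3 errors.
Correction: up to ⌊(d_min − 1)/2⌋ = ⌊3/2⌋ = 1 errors.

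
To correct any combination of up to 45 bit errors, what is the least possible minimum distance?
Correcting t errors requires d_min ≥ 2t + 1 = 2·45 + 1 = 91.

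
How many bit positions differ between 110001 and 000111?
XOR = 110110, count of 1s = 4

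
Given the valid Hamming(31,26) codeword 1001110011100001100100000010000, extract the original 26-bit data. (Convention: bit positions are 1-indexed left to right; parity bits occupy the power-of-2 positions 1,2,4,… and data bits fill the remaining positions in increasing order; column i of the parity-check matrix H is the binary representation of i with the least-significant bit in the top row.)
Parity bits occupy power-of-2 positions; data bits are at positions {3,5,6,7,9,10,11,12,13,14,15,17,18,19,20,21,22,23,24,25,26,27,28,29,30,31} (1-indexed).
Extract: c[3]=0 c[5]=1 c[6]=1 c[7]=0 c[9]=1 c[10]=1 c[11]=1 c[12]=0 c[13]=0 c[14]=0 c[15]=0 c[17]=1 c[18]=0 c[19]=0 c[20]=1 c[21]=0 c[22]=0 c[23]=0 c[24]=0 c[25]=0 c[26]=0 c[27]=1 c[28]=0 c[29]=0 c[30]=0 c[31]=0
Data = 01101110000100100000010000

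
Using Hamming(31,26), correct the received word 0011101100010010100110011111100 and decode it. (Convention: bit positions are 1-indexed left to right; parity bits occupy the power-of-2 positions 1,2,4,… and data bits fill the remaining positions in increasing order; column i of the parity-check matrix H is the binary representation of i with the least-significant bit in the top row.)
Syndrome s = H · r^T (mod 2), r = 0011101100010010100110011111100:
  s[0] = (1010101010101010101010101010101)·(0011101100010010100110011111100) mod 2 = 0+0+1+0+1+0+1+0+0+0+0+0+0+0+1+0+1+0+0+0+1+0+0+0+1+0+1+0+1+0+0 mod 2 = 1
  s[1] = (0110011001100110011001100110011)·(0011101100010010100110011111100) mod 2 = 0+0+1+0+0+0+1+0+0+0+0+0+0+0+1+0+0+0+0+0+0+0+0+0+0+1+1+0+0+0+0 mod 2 = 1
  s[2] = (0001111000011110000111100001111)·(0011101100010010100110011111100) mod 2 = 0+0+0+1+1+0+1+0+0+0+0+1+0+0+1+0+0+0+0+1+1+0+0+0+0+0+0+1+1+0+0 mod 2 = 1
  s[3] = (0000000111111110000000011111111)·(0011101100010010100110011111100) mod 2 = 0+0+0+0+0+0+0+1+0+0+0+1+0+0+1+0+0+0+0+0+0+0+0+1+1+1+1+1+1+0+0 mod 2 = 1
  s[4] = (0000000000000001111111111111111)·(0011101100010010100110011111100) mod 2 = 0+0+0+0+0+0+0+0+0+0+0+0+0+0+0+0+1+0+0+1+1+0+0+1+1+1+1+1+1+0+0 mod 2 = 1
Syndrome = 11111
Column 31 of H equals this syndrome → error at bit 31 (1-indexed).
Flip bit 31: 0011101100010010100110011111100 → 0011101100010010100110011111101
Extract data bits at positions {3,5,6,7,9,10,11,12,13,14,15,17,18,19,20,21,22,23,24,25,26,27,28,29,30,31}: 11010001001100110011111101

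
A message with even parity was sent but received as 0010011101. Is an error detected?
Sum of received bits: 0+0+1+0+0+1+1+1+0+1 = 5; 5 mod 2 = 1. Result is 1 ≠ 0 → error detected.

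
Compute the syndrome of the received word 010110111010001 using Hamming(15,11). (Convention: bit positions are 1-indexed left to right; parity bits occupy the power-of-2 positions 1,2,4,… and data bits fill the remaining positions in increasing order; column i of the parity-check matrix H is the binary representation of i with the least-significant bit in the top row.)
Syndrome s = H · r^T (mod 2), r = 010110111010001:
  s[0] = (101010101010101)·(010110111010001) mod 2 = 0+0+0+0+1+0+1+0+1+0+1+0+0+0+1 mod 2 = 1
  s[1] = (011001100110011)·(010110111010001) mod 2 = 0+1+0+0+0+0+1+0+0+0+1+0+0+0+1 mod 2 = 0
  s[2] = (000111100001111)·(010110111010001) mod 2 = 0+0+0+1+1+0+1+0+0+0+0+0+0+0+1 mod 2 = 0
  s[3] = (000000011111111)·(010110111010001) mod 2 = 0+0+0+0+0+0+0+1+1+0+1+0+0+0+1 mod 2 = 0
Syndrome = 1000
Non-zero syndrome: error at position 1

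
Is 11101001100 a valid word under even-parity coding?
Sum of all bits: 1+1+1+0+1+0+0+1+1+0+0 = 6; 6 mod 2 = 0. Result is 0 → valid parity.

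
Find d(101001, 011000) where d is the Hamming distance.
XOR = 110001, count of 1s = 3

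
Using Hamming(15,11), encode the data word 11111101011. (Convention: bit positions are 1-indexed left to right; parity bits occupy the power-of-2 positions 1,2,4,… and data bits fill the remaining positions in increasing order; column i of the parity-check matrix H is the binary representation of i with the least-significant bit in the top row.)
Codeword c = d · G (mod 2), d = 11111101011:
  c[0] = d·G[:,0] = (11111101011)·(11011010101) mod 2 = 1+1+0+1+1+0+0+0+0+0+1 mod 2 = 1
  c[1] = d·G[:,1] = (11111101011)·(10110110011) mod 2 = 1+0+1+1+0+1+0+0+0+1+1 mod 2 = 0
  c[2] = d·G[:,2] = (11111101011)·(10000000000) mod 2 = 1+0+0+0+0+0+0+0+0+0+0 mod 2 = 1
  c[3] = d·G[:,3] = (11111101011)·(01110001111) mod 2 = 0+1+1+1+0+0+0+1+0+1+1 mod 2 = 0
  c[4] = d·G[:,4] = (11111101011)·(01000000000) mod 2 = 0+1+0+0+0+0+0+0+0+0+0 mod 2 = 1
  c[5] = d·G[:,5] = (11111101011)·(00100000000) mod 2 = 0+0+1+0+0+0+0+0+0+0+0 mod 2 = 1
  c[6] = d·G[:,6] = (11111101011)·(00010000000) mod 2 = 0+0+0+1+0+0+0+0+0+0+0 mod 2 = 1
  c[7] = d·G[:,7] = (11111101011)·(00001111111) mod 2 = 0+0+0+0+1+1+0+1+0+1+1 mod 2 = 1
  c[8] = d·G[:,8] = (11111101011)·(00001000000) mod 2 = 0+0+0+0+1+0+0+0+0+0+0 mod 2 = 1
  c[9] = d·G[:,9] = (11111101011)·(00000100000) mod 2 = 0+0+0+0+0+1+0+0+0+0+0 mod 2 = 1
  c[10] = d·G[:,10] = (11111101011)·(00000010000) mod 2 = 0+0+0+0+0+0+0+0+0+0+0 mod 2 = 0
  c[11] = d·G[:,11] = (11111101011)·(00000001000) mod 2 = 0+0+0+0+0+0+0+1+0+0+0 mod 2 = 1
  c[12] = d·G[:,12] = (11111101011)·(00000000100) mod 2 = 0+0+0+0+0+0+0+0+0+0+0 mod 2 = 0
  c[13] = d·G[:,13] = (11111101011)·(00000000010) mod 2 = 0+0+0+0+0+0+0+0+0+1+0 mod 2 = 1
  c[14] = d·G[:,14] = (11111101011)·(00000000001) mod 2 = 0+0+0+0+0+0+0+0+0+0+1 mod 2 = 1
Codeword = 101011111101011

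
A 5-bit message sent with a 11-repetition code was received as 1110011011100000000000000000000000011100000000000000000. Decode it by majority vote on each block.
Split into 11-bit blocks and majority-vote each:
  block 1 = 11100110111: 8 ones, 3 zeros → 1
  block 2 = 00000000000: 0 ones, 11 zeros → 0
  block 3 = 00000000000: 0 ones, 11 zeros → 0
  block 4 = 00111000000: 3 ones, 8 zeros → 0
  block 5 = 00000000000: 0 ones, 11 zeros → 0
Decoded = 10000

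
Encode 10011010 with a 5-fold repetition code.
Repeat each bit 5× and concatenate:
1→11111  0→00000  0→00000  1→11111  1→11111  0→00000  1→11111  0→00000
Codeword = 1111100000000001111111111000001111100000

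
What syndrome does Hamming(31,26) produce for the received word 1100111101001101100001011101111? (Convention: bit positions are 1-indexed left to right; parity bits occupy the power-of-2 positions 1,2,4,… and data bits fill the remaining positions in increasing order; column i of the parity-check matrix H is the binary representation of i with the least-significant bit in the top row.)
Syndrome s = H · r^T (mod 2), r = 1100111101001101100001011101111:
  s[0] = (1010101010101010101010101010101)·(1100111101001101100001011101111) mod 2 = 1+0+0+0+1+0+1+0+0+0+0+0+1+0+0+0+1+0+0+0+0+0+0+0+1+0+0+0+1+0+1 mod 2 = 0
  s[1] = (0110011001100110011001100110011)·(1100111101001101100001011101111) mod 2 = 0+1+0+0+0+1+1+0+0+1+0+0+0+1+0+0+0+0+0+0+0+1+0+0+0+1+0+0+0+1+1 mod 2 = 1
  s[2] = (0001111000011110000111100001111)·(1100111101001101100001011101111) mod 2 = 0+0+0+0+1+1+1+0+0+0+0+0+1+1+0+0+0+0+0+0+0+1+0+0+0+0+0+1+1+1+1 mod 2 = 0
  s[3] = (0000000111111110000000011111111)·(1100111101001101100001011101111) mod 2 = 0+0+0+0+0+0+0+1+0+1+0+0+1+1+0+0+0+0+0+0+0+0+0+1+1+1+0+1+1+1+1 mod 2 = 1
  s[4] = (0000000000000001111111111111111)·(1100111101001101100001011101111) mod 2 = 0+0+0+0+0+0+0+0+0+0+0+0+0+0+0+1+1+0+0+0+0+1+0+1+1+1+0+1+1+1+1 mod 2 = 0
Syndrome = 01010
Non-zero syndrome: error at position 10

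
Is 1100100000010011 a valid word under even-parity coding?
Sum of all bits: 1+1+0+0+1+0+0+0+0+0+0+1+0+0+1+1 = 6; 6 mod 2 = 0. Result is 0 → valid parity.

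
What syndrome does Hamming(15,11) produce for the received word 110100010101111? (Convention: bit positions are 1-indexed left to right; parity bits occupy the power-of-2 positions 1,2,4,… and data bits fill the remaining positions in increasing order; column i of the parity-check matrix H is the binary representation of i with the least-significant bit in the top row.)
Syndrome s = H · r^T (mod 2), r = 110100010101111:
  s[0] = (101010101010101)·(110100010101111) mod 2 = 1+0+0+0+0+0+0+0+0+0+0+0+1+0+1 mod 2 = 1
  s[1] = (011001100110011)·(110100010101111) mod 2 = 0+1+0+0+0+0+0+0+0+1+0+0+0+1+1 mod 2 = 0
  s[2] = (000111100001111)·(110100010101111) mod 2 = 0+0+0+1+0+0+0+0+0+0+0+1+1+1+1 mod 2 = 1
  s[3] = (000000011111111)·(110100010101111) mod 2 = 0+0+0+0+0+0+0+1+0+1+0+1+1+1+1 mod 2 = 0
Syndrome = 1010
Non-zero syndrome: error at position 5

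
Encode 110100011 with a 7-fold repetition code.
Repeat each bit 7× and concatenate:
1→1111111  1→1111111  0→0000000  1→1111111  0→0000000  0→0000000  0→0000000  1→1111111  1→1111111
Codeword = 111111111111110000000111111100000000000000000000011111111111111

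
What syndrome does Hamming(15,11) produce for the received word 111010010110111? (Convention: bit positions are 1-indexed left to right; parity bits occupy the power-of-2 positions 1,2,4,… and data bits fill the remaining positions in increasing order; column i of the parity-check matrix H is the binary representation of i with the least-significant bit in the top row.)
Syndrome s = H · r^T (mod 2), r = 111010010110111:
  s[0] = (101010101010101)·(111010010110111) mod 2 = 1+0+1+0+1+0+0+0+0+0+1+0+1+0+1 mod 2 = 0
  s[1] = (011001100110011)·(111010010110111) mod 2 = 0+1+1+0+0+0+0+0+0+1+1+0+0+1+1 mod 2 = 0
  s[2] = (000111100001111)·(111010010110111) mod 2 = 0+0+0+0+1+0+0+0+0+0+0+0+1+1+1 mod 2 = 0
  s[3] = (000000011111111)·(111010010110111) mod 2 = 0+0+0+0+0+0+0+1+0+1+1+0+1+1+1 mod 2 = 0
Syndrome = 0000
s = 0: no error detected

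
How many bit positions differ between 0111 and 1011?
XOR = 1100, count of 1s = 2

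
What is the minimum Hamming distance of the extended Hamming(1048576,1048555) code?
d_min = 4 (adding an overall parity bit to Hamming(1048575,1048555) raises d_min from 3 to 4).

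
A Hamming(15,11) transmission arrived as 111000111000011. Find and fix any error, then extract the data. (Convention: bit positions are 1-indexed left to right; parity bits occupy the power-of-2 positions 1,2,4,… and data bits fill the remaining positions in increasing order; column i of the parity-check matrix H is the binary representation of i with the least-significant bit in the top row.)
Syndrome s = H · r^T (mod 2), r = 111000111000011:
  s[0] = (101010101010101)·(111000111000011) mod 2 = 1+0+1+0+0+0+1+0+1+0+0+0+0+0+1 mod 2 = 1
  s[1] = (011001100110011)·(111000111000011) mod 2 = 0+1+1+0+0+0+1+0+0+0+0+0+0+1+1 mod 2 = 1
  s[2] = (000111100001111)·(111000111000011) mod 2 = 0+0+0+0+0+0+1+0+0+0+0+0+0+1+1 mod 2 = 1
  s[3] = (000000011111111)·(111000111000011) mod 2 = 0+0+0+0+0+0+0+1+1+0+0+0+0+1+1 mod 2 = 0
Syndrome = 1110
Column 7 of H equals this syndrome → error at bit 7 (1-indexed).
Flip bit 7: 111000111000011 → 111000011000011
Extract data bits at positions {3,5,6,7,9,10,11,12,13,14,15}: 10001000011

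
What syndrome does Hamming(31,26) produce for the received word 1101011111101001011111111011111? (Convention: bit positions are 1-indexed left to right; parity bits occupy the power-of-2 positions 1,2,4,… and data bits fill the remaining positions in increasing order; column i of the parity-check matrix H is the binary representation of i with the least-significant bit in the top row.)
Syndrome s = H · r^T (mod 2), r = 1101011111101001011111111011111:
  s[0] = (1010101010101010101010101010101)·(1101011111101001011111111011111) mod 2 = 1+0+0+0+0+0+1+0+1+0+1+0+1+0+0+0+0+0+1+0+1+0+1+0+1+0+1+0+1+0+1 mod 2 = 0
  s[1] = (0110011001100110011001100110011)·(1101011111101001011111111011111) mod 2 = 0+1+0+0+0+1+1+0+0+1+1+0+0+0+0+0+0+1+1+0+0+1+1+0+0+0+1+0+0+1+1 mod 2 = 0
  s[2] = (0001111000011110000111100001111)·(1101011111101001011111111011111) mod 2 = 0+0+0+1+0+1+1+0+0+0+0+0+1+0+0+0+0+0+0+1+1+1+1+0+0+0+0+1+1+1+1 mod 2 = 0
  s[3] = (0000000111111110000000011111111)·(1101011111101001011111111011111) mod 2 = 0+0+0+0+0+0+0+1+1+1+1+0+1+0+0+0+0+0+0+0+0+0+0+1+1+0+1+1+1+1+1 mod 2 = 0
  s[4] = (0000000000000001111111111111111)·(1101011111101001011111111011111) mod 2 = 0+0+0+0+0+0+0+0+0+0+0+0+0+0+0+1+0+1+1+1+1+1+1+1+1+0+1+1+1+1+1 mod 2 = 0
Syndrome = 00000
s = 0: no error detected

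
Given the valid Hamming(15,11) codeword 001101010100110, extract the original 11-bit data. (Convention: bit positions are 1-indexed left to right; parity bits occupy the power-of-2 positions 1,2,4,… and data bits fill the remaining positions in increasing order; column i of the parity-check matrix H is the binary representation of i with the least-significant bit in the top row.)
Parity bits occupy power-of-2 positions; data bits are at positions {3,5,6,7,9,10,11,12,13,14,15} (1-indexed).
Extract: c[3]=1 c[5]=0 c[6]=1 c[7]=0 c[9]=0 c[10]=1 c[11]=0 c[12]=0 c[13]=1 c[14]=1 c[15]=0
Data = 10100100110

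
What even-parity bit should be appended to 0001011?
Sum of data bits: 0+0+0+1+0+1+1 = 3.
3 mod 2 = 1, so parity bit = 1.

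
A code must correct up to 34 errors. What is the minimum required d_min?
Correcting t errors requires d_min ≥ 2t + 1 = 2·34 + 1 = 69.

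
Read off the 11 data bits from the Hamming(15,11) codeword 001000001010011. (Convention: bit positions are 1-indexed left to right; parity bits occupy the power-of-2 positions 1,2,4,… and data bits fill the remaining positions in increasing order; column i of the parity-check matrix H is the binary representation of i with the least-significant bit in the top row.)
Parity bits occupy power-of-2 positions; data bits are at positions {3,5,6,7,9,10,11,12,13,14,15} (1-indexed).
Extract: c[3]=1 c[5]=0 c[6]=0 c[7]=0 c[9]=1 c[10]=0 c[11]=1 c[12]=0 c[13]=0 c[14]=1 c[15]=1
Data = 10001010011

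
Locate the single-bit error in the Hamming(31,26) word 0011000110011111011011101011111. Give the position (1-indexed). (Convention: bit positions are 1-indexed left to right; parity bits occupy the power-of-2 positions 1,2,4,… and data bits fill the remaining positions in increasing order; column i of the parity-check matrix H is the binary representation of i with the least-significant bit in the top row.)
Syndrome s = H · r^T (mod 2), r = 0011000110011111011011101011111:
  s[0] = (1010101010101010101010101010101)·(0011000110011111011011101011111) mod 2 = 0+0+1+0+0+0+0+0+1+0+0+0+1+0+1+0+0+0+1+0+1+0+1+0+1+0+1+0+1+0+1 mod 2 = 1
  s[1] = (0110011001100110011001100110011)·(0011000110011111011011101011111) mod 2 = 0+0+1+0+0+0+0+0+0+0+0+0+0+1+1+0+0+1+1+0+0+1+1+0+0+0+1+0+0+1+1 mod 2 = 0
  s[2] = (0001111000011110000111100001111)·(0011000110011111011011101011111) mod 2 = 0+0+0+1+0+0+0+0+0+0+0+1+1+1+1+0+0+0+0+0+1+1+1+0+0+0+0+1+1+1+1 mod 2 = 0
  s[3] = (0000000111111110000000011111111)·(0011000110011111011011101011111) mod 2 = 0+0+0+0+0+0+0+1+1+0+0+1+1+1+1+0+0+0+0+0+0+0+0+0+1+0+1+1+1+1+1 mod 2 = 0
  s[4] = (0000000000000001111111111111111)·(0011000110011111011011101011111) mod 2 = 0+0+0+0+0+0+0+0+0+0+0+0+0+0+0+1+0+1+1+0+1+1+1+0+1+0+1+1+1+1+1 mod 2 = 0
Syndrome = 10000
Column i of H is the binary representation of i, so the syndrome is the binary index of the flipped bit.
Read s = 10000 with s[0] as LSB: 1·2^0 + 0·2^1 + 0·2^2 + 0·2^3 + 0·2^4 = 1.
Error is at bit position 1.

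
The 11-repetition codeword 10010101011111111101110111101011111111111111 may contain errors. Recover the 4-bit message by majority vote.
Split into 11-bit blocks and majority-vote each:
  block 1 = 10010101011: 6 ones, 5 zeros → 1
  block 2 = 11111110111: 10 ones, 1 zeros → 1
  block 3 = 01111010111: 8 ones, 3 zeros → 1
  block 4 = 11111111111: 11 ones, 0 zeros → 1
Decoded = 1111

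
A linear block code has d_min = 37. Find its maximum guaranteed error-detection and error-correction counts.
(a) Detection requires d_min ≥ e+1, so e ≤ d_min − 1 = 36.
(b) Correction requires d_min ≥ 2t+1, so t ≤ ⌊(d_min − 1)/2⌋ = ⌊36/2⌋ = 18.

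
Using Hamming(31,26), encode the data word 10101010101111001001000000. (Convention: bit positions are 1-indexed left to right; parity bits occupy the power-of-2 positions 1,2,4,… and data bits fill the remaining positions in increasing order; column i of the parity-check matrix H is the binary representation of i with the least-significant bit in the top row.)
Codeword c = d · G (mod 2), d = 10101010101111001001000000:
  c[0] = d·G[:,0] = (10101010101111001001000000)·(11011010101101010101010101) mod 2 = 1+0+0+0+1+0+1+0+1+0+1+1+0+1+0+0+0+0+0+1+0+0+0+0+0+0 mod 2 = 0
  c[1] = d·G[:,1] = (10101010101111001001000000)·(10110110011011001100110011) mod 2 = 1+0+1+0+0+0+1+0+0+0+1+0+1+1+0+0+1+0+0+0+0+0+0+0+0+0 mod 2 = 1
  c[2] = d·G[:,2] = (10101010101111001001000000)·(10000000000000000000000000) mod 2 = 1+0+0+0+0+0+0+0+0+0+0+0+0+0+0+0+0+0+0+0+0+0+0+0+0+0 mod 2 = 1
  c[3] = d·G[:,3] = (10101010101111001001000000)·(01110001111000111100001111) mod 2 = 0+0+1+0+0+0+0+0+1+0+1+0+0+0+0+0+1+0+0+0+0+0+0+0+0+0 mod 2 = 0
  c[4] = d·G[:,4] = (10101010101111001001000000)·(01000000000000000000000000) mod 2 = 0+0+0+0+0+0+0+0+0+0+0+0+0+0+0+0+0+0+0+0+0+0+0+0+0+0 mod 2 = 0
  c[5] = d·G[:,5] = (10101010101111001001000000)·(00100000000000000000000000) mod 2 = 0+0+1+0+0+0+0+0+0+0+0+0+0+0+0+0+0+0+0+0+0+0+0+0+0+0 mod 2 = 1
  c[6] = d·G[:,6] = (10101010101111001001000000)·(00010000000000000000000000) mod 2 = 0+0+0+0+0+0+0+0+0+0+0+0+0+0+0+0+0+0+0+0+0+0+0+0+0+0 mod 2 = 0
  c[7] = d·G[:,7] = (10101010101111001001000000)·(00001111111000000011111111) mod 2 = 0+0+0+0+1+0+1+0+1+0+1+0+0+0+0+0+0+0+0+1+0+0+0+0+0+0 mod 2 = 1
  c[8] = d·G[:,8] = (10101010101111001001000000)·(00001000000000000000000000) mod 2 = 0+0+0+0+1+0+0+0+0+0+0+0+0+0+0+0+0+0+0+0+0+0+0+0+0+0 mod 2 = 1
  c[9] = d·G[:,9] = (10101010101111001001000000)·(00000100000000000000000000) mod 2 = 0+0+0+0+0+0+0+0+0+0+0+0+0+0+0+0+0+0+0+0+0+0+0+0+0+0 mod 2 = 0
  c[10] = d·G[:,10] = (10101010101111001001000000)·(00000010000000000000000000) mod 2 = 0+0+0+0+0+0+1+0+0+0+0+0+0+0+0+0+0+0+0+0+0+0+0+0+0+0 mod 2 = 1
  c[11] = d·G[:,11] = (10101010101111001001000000)·(00000001000000000000000000) mod 2 = 0+0+0+0+0+0+0+0+0+0+0+0+0+0+0+0+0+0+0+0+0+0+0+0+0+0 mod 2 = 0
  c[12] = d·G[:,12] = (10101010101111001001000000)·(00000000100000000000000000) mod 2 = 0+0+0+0+0+0+0+0+1+0+0+0+0+0+0+0+0+0+0+0+0+0+0+0+0+0 mod 2 = 1
  c[13] = d·G[:,13] = (10101010101111001001000000)·(00000000010000000000000000) mod 2 = 0+0+0+0+0+0+0+0+0+0+0+0+0+0+0+0+0+0+0+0+0+0+0+0+0+0 mod 2 = 0
  c[14] = d·G[:,14] = (10101010101111001001000000)·(00000000001000000000000000) mod 2 = 0+0+0+0+0+0+0+0+0+0+1+0+0+0+0+0+0+0+0+0+0+0+0+0+0+0 mod 2 = 1
  c[15] = d·G[:,15] = (10101010101111001001000000)·(00000000000111111111111111) mod 2 = 0+0+0+0+0+0+0+0+0+0+0+1+1+1+0+0+1+0+0+1+0+0+0+0+0+0 mod 2 = 1
  c[16] = d·G[:,16] = (10101010101111001001000000)·(00000000000100000000000000) mod 2 = 0+0+0+0+0+0+0+0+0+0+0+1+0+0+0+0+0+0+0+0+0+0+0+0+0+0 mod 2 = 1
  c[17] = d·G[:,17] = (10101010101111001001000000)·(00000000000010000000000000) mod 2 = 0+0+0+0+0+0+0+0+0+0+0+0+1+0+0+0+0+0+0+0+0+0+0+0+0+0 mod 2 = 1
  c[18] = d·G[:,18] = (10101010101111001001000000)·(00000000000001000000000000) mod 2 = 0+0+0+0+0+0+0+0+0+0+0+0+0+1+0+0+0+0+0+0+0+0+0+0+0+0 mod 2 = 1
  c[19] = d·G[:,19] = (10101010101111001001000000)·(00000000000000100000000000) mod 2 = 0+0+0+0+0+0+0+0+0+0+0+0+0+0+0+0+0+0+0+0+0+0+0+0+0+0 mod 2 = 0
  c[20] = d·G[:,20] = (10101010101111001001000000)·(00000000000000010000000000) mod 2 = 0+0+0+0+0+0+0+0+0+0+0+0+0+0+0+0+0+0+0+0+0+0+0+0+0+0 mod 2 = 0
  c[21] = d·G[:,21] = (10101010101111001001000000)·(00000000000000001000000000) mod 2 = 0+0+0+0+0+0+0+0+0+0+0+0+0+0+0+0+1+0+0+0+0+0+0+0+0+0 mod 2 = 1
  c[22] = d·G[:,22] = (10101010101111001001000000)·(00000000000000000100000000) mod 2 = 0+0+0+0+0+0+0+0+0+0+0+0+0+0+0+0+0+0+0+0+0+0+0+0+0+0 mod 2 = 0
  c[23] = d·G[:,23] = (10101010101111001001000000)·(00000000000000000010000000) mod 2 = 0+0+0+0+0+0+0+0+0+0+0+0+0+0+0+0+0+0+0+0+0+0+0+0+0+0 mod 2 = 0
  c[24] = d·G[:,24] = (10101010101111001001000000)·(00000000000000000001000000) mod 2 = 0+0+0+0+0+0+0+0+0+0+0+0+0+0+0+0+0+0+0+1+0+0+0+0+0+0 mod 2 = 1
  c[25] = d·G[:,25] = (10101010101111001001000000)·(00000000000000000000100000) mod 2 = 0+0+0+0+0+0+0+0+0+0+0+0+0+0+0+0+0+0+0+0+0+0+0+0+0+0 mod 2 = 0
  c[26] = d·G[:,26] = (10101010101111001001000000)·(00000000000000000000010000) mod 2 = 0+0+0+0+0+0+0+0+0+0+0+0+0+0+0+0+0+0+0+0+0+0+0+0+0+0 mod 2 = 0
  c[27] = d·G[:,27] = (10101010101111001001000000)·(00000000000000000000001000) mod 2 = 0+0+0+0+0+0+0+0+0+0+0+0+0+0+0+0+0+0+0+0+0+0+0+0+0+0 mod 2 = 0
  c[28] = d·G[:,28] = (10101010101111001001000000)·(00000000000000000000000100) mod 2 = 0+0+0+0+0+0+0+0+0+0+0+0+0+0+0+0+0+0+0+0+0+0+0+0+0+0 mod 2 = 0
  c[29] = d·G[:,29] = (10101010101111001001000000)·(00000000000000000000000010) mod 2 = 0+0+0+0+0+0+0+0+0+0+0+0+0+0+0+0+0+0+0+0+0+0+0+0+0+0 mod 2 = 0
  c[30] = d·G[:,30] = (10101010101111001001000000)·(00000000000000000000000001) mod 2 = 0+0+0+0+0+0+0+0+0+0+0+0+0+0+0+0+0+0+0+0+0+0+0+0+0+0 mod 2 = 0
Codeword = 0110010110101011111001001000000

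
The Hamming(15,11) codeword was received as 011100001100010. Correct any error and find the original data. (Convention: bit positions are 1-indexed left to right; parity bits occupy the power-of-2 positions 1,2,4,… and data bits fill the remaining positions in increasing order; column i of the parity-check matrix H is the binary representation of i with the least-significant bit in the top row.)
Syndrome s = H · r^T (mod 2), r = 011100001100010:
  s[0] = (101010101010101)·(011100001100010) mod 2 = 0+0+1+0+0+0+0+0+1+0+0+0+0+0+0 mod 2 = 0
  s[1] = (011001100110011)·(011100001100010) mod 2 = 0+1+1+0+0+0+0+0+0+1+0+0+0+1+0 mod 2 = 0
  s[2] = (000111100001111)·(011100001100010) mod 2 = 0+0+0+1+0+0+0+0+0+0+0+0+0+1+0 mod 2 = 0
  s[3] = (000000011111111)·(011100001100010) mod 2 = 0+0+0+0+0+0+0+0+1+1+0+0+0+1+0 mod 2 = 1
Syndrome = 0001
Column 8 of H equals this syndrome → error at bit 8 (1-indexed).
Flip bit 8: 011100001100010 → 011100011100010
Extract data bits at positions {3,5,6,7,9,10,11,12,13,14,15}: 10001100010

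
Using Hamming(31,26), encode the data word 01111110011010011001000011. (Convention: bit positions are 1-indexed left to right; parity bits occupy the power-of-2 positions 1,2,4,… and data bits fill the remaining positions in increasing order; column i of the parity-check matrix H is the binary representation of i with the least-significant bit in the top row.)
Codeword c = d · G (mod 2), d = 01111110011010011001000011:
  c[0] = d·G[:,0] = (01111110011010011001000011)·(11011010101101010101010101) mod 2 = 0+1+0+1+1+0+1+0+0+0+1+0+0+0+0+1+0+0+0+1+0+0+0+0+0+1 mod 2 = 0
  c[1] = d·G[:,1] = (01111110011010011001000011)·(10110110011011001100110011) mod 2 = 0+0+1+1+0+1+1+0+0+1+1+0+1+0+0+0+1+0+0+0+0+0+0+0+1+1 mod 2 = 0
  c[2] = d·G[:,2] = (01111110011010011001000011)·(10000000000000000000000000) mod 2 = 0+0+0+0+0+0+0+0+0+0+0+0+0+0+0+0+0+0+0+0+0+0+0+0+0+0 mod 2 = 0
  c[3] = d·G[:,3] = (01111110011010011001000011)·(01110001111000111100001111) mod 2 = 0+1+1+1+0+0+0+0+0+1+1+0+0+0+0+1+1+0+0+0+0+0+0+0+1+1 mod 2 = 1
  c[4] = d·G[:,4] = (01111110011010011001000011)·(01000000000000000000000000) mod 2 = 0+1+0+0+0+0+0+0+0+0+0+0+0+0+0+0+0+0+0+0+0+0+0+0+0+0 mod 2 = 1
  c[5] = d·G[:,5] = (01111110011010011001000011)·(00100000000000000000000000) mod 2 = 0+0+1+0+0+0+0+0+0+0+0+0+0+0+0+0+0+0+0+0+0+0+0+0+0+0 mod 2 = 1
  c[6] = d·G[:,6] = (01111110011010011001000011)·(00010000000000000000000000) mod 2 = 0+0+0+1+0+0+0+0+0+0+0+0+0+0+0+0+0+0+0+0+0+0+0+0+0+0 mod 2 = 1
  c[7] = d·G[:,7] = (01111110011010011001000011)·(00001111111000000011111111) mod 2 = 0+0+0+0+1+1+1+0+0+1+1+0+0+0+0+0+0+0+0+1+0+0+0+0+1+1 mod 2 = 0
  c[8] = d·G[:,8] = (01111110011010011001000011)·(00001000000000000000000000) mod 2 = 0+0+0+0+1+0+0+0+0+0+0+0+0+0+0+0+0+0+0+0+0+0+0+0+0+0 mod 2 = 1
  c[9] = d·G[:,9] = (01111110011010011001000011)·(00000100000000000000000000) mod 2 = 0+0+0+0+0+1+0+0+0+0+0+0+0+0+0+0+0+0+0+0+0+0+0+0+0+0 mod 2 = 1
  c[10] = d·G[:,10] = (01111110011010011001000011)·(00000010000000000000000000) mod 2 = 0+0+0+0+0+0+1+0+0+0+0+0+0+0+0+0+0+0+0+0+0+0+0+0+0+0 mod 2 = 1
  c[11] = d·G[:,11] = (01111110011010011001000011)·(00000001000000000000000000) mod 2 = 0+0+0+0+0+0+0+0+0+0+0+0+0+0+0+0+0+0+0+0+0+0+0+0+0+0 mod 2 = 0
  c[12] = d·G[:,12] = (01111110011010011001000011)·(00000000100000000000000000) mod 2 = 0+0+0+0+0+0+0+0+0+0+0+0+0+0+0+0+0+0+0+0+0+0+0+0+0+0 mod 2 = 0
  c[13] = d·G[:,13] = (01111110011010011001000011)·(00000000010000000000000000) mod 2 = 0+0+0+0+0+0+0+0+0+1+0+0+0+0+0+0+0+0+0+0+0+0+0+0+0+0 mod 2 = 1
  c[14] = d·G[:,14] = (01111110011010011001000011)·(00000000001000000000000000) mod 2 = 0+0+0+0+0+0+0+0+0+0+1+0+0+0+0+0+0+0+0+0+0+0+0+0+0+0 mod 2 = 1
  c[15] = d·G[:,15] = (01111110011010011001000011)·(00000000000111111111111111) mod 2 = 0+0+0+0+0+0+0+0+0+0+0+0+1+0+0+1+1+0+0+1+0+0+0+0+1+1 mod 2 = 0
  c[16] = d·G[:,16] = (01111110011010011001000011)·(00000000000100000000000000) mod 2 = 0+0+0+0+0+0+0+0+0+0+0+0+0+0+0+0+0+0+0+0+0+0+0+0+0+0 mod 2 = 0
  c[17] = d·G[:,17] = (01111110011010011001000011)·(00000000000010000000000000) mod 2 = 0+0+0+0+0+0+0+0+0+0+0+0+1+0+0+0+0+0+0+0+0+0+0+0+0+0 mod 2 = 1
  c[18] = d·G[:,18] = (01111110011010011001000011)·(00000000000001000000000000) mod 2 = 0+0+0+0+0+0+0+0+0+0+0+0+0+0+0+0+0+0+0+0+0+0+0+0+0+0 mod 2 = 0
  c[19] = d·G[:,19] = (01111110011010011001000011)·(00000000000000100000000000) mod 2 = 0+0+0+0+0+0+0+0+0+0+0+0+0+0+0+0+0+0+0+0+0+0+0+0+0+0 mod 2 = 0
  c[20] = d·G[:,20] = (01111110011010011001000011)·(00000000000000010000000000) mod 2 = 0+0+0+0+0+0+0+0+0+0+0+0+0+0+0+1+0+0+0+0+0+0+0+0+0+0 mod 2 = 1
  c[21] = d·G[:,21] = (01111110011010011001000011)·(00000000000000001000000000) mod 2 = 0+0+0+0+0+0+0+0+0+0+0+0+0+0+0+0+1+0+0+0+0+0+0+0+0+0 mod 2 = 1
  c[22] = d·G[:,22] = (01111110011010011001000011)·(00000000000000000100000000) mod 2 = 0+0+0+0+0+0+0+0+0+0+0+0+0+0+0+0+0+0+0+0+0+0+0+0+0+0 mod 2 = 0
  c[23] = d·G[:,23] = (01111110011010011001000011)·(00000000000000000010000000) mod 2 = 0+0+0+0+0+0+0+0+0+0+0+0+0+0+0+0+0+0+0+0+0+0+0+0+0+0 mod 2 = 0
  c[24] = d·G[:,24] = (01111110011010011001000011)·(00000000000000000001000000) mod 2 = 0+0+0+0+0+0+0+0+0+0+0+0+0+0+0+0+0+0+0+1+0+0+0+0+0+0 mod 2 = 1
  c[25] = d·G[:,25] = (01111110011010011001000011)·(00000000000000000000100000) mod 2 = 0+0+0+0+0+0+0+0+0+0+0+0+0+0+0+0+0+0+0+0+0+0+0+0+0+0 mod 2 = 0
  c[26] = d·G[:,26] = (01111110011010011001000011)·(00000000000000000000010000) mod 2 = 0+0+0+0+0+0+0+0+0+0+0+0+0+0+0+0+0+0+0+0+0+0+0+0+0+0 mod 2 = 0
  c[27] = d·G[:,27] = (01111110011010011001000011)·(00000000000000000000001000) mod 2 = 0+0+0+0+0+0+0+0+0+0+0+0+0+0+0+0+0+0+0+0+0+0+0+0+0+0 mod 2 = 0
  c[28] = d·G[:,28] = (01111110011010011001000011)·(00000000000000000000000100) mod 2 = 0+0+0+0+0+0+0+0+0+0+0+0+0+0+0+0+0+0+0+0+0+0+0+0+0+0 mod 2 = 0
  c[29] = d·G[:,29] = (01111110011010011001000011)·(00000000000000000000000010) mod 2 = 0+0+0+0+0+0+0+0+0+0+0+0+0+0+0+0+0+0+0+0+0+0+0+0+1+0 mod 2 = 1
  c[30] = d·G[:,30] = (01111110011010011001000011)·(00000000000000000000000001) mod 2 = 0+0+0+0+0+0+0+0+0+0+0+0+0+0+0+0+0+0+0+0+0+0+0+0+0+1 mod 2 = 1
Codeword = 0001111011100110010011001000011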